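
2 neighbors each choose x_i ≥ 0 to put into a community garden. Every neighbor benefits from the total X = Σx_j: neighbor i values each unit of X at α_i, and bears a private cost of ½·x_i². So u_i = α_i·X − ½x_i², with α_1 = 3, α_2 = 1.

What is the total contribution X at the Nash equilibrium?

4

Neighbor i's FOC: ∂u_i/∂x_i = α_i − x_i = 0, so x_i* = α_i.
NE contributions = (3, 1); X = 4.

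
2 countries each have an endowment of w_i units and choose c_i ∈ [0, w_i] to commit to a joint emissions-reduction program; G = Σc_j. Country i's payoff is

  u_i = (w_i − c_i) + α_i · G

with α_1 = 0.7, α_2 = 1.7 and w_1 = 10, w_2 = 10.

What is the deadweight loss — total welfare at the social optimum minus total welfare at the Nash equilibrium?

14

∂u_i/∂c_i = α_i − 1, so country i contributes w_i if α_i > 1, else 0.
α_i > 1 for i ∈ {2}; NE contributions (0, 10), G = 10.
W^NE = Σw_i − G^NE + (Σα_i)·G^NE = 20 + 1.4·10 = 34.
Planner: ∂(Σu_j)/∂c_i = Σα_j − 1 = 1.4 > 0, so everyone contributes w_i; G^SO = 20, W^SO = 20 + 1.4·20 = 48.
Deadweight loss = 14.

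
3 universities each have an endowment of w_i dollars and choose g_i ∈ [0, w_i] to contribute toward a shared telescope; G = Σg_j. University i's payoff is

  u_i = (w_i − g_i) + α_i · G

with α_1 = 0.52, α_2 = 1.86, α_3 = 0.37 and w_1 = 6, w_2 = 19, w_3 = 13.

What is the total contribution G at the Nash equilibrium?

19

∂u_i/∂g_i = α_i − 1, so university i contributes w_i if α_i > 1, else 0.
α_i > 1 for i ∈ {2}; NE contributions (0, 19, 0), G = 19.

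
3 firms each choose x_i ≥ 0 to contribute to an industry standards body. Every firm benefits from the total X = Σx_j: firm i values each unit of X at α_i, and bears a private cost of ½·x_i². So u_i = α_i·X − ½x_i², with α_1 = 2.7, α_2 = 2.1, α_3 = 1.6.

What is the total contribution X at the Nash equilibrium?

6.4

Firm i's FOC: ∂u_i/∂x_i = α_i − x_i = 0, so x_i* = α_i.
NE contributions = (2.7, 2.1, 1.6); X = 6.4.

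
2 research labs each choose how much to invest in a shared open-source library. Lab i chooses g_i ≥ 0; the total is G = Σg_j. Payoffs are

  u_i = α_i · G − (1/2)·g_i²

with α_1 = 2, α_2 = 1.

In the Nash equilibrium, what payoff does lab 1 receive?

Lab i's FOC: ∂u_i/∂g_i = α_i − g_i = 0, so g_i* = α_i.
NE contributions = (2, 1); G = 3.
u_1 = α_1·G − ½·(g_1)² = 2·3 − ½·2² = 4.

4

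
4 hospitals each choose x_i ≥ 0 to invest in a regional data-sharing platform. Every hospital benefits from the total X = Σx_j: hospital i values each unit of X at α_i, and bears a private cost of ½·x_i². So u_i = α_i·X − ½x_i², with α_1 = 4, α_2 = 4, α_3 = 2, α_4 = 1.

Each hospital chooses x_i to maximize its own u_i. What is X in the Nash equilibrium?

Hospital i's FOC: ∂u_i/∂x_i = α_i − x_i = 0, so x_i* = α_i.
NE contributions = (4, 4, 2, 1); X = 11.

11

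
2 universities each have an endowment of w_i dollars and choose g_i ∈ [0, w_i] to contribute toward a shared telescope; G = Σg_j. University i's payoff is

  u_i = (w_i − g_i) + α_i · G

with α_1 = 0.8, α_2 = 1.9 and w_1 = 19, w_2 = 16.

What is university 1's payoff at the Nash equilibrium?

31.8

∂u_i/∂g_i = α_i − 1, so university i contributes w_i if α_i > 1, else 0.
α_i > 1 for i ∈ {2}; NE contributions (0, 16), G = 16.
u_1 = (19 − 0) + 0.8·16 = 31.8.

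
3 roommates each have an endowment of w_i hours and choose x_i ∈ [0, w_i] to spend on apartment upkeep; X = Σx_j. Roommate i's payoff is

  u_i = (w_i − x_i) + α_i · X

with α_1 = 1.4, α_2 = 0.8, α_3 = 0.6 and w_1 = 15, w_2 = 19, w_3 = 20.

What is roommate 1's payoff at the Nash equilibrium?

21

∂u_i/∂x_i = α_i − 1, so roommate i contributes w_i if α_i > 1, else 0.
α_i > 1 for i ∈ {1}; NE contributions (15, 0, 0), X = 15.
u_1 = (15 − 15) + 1.4·15 = 21.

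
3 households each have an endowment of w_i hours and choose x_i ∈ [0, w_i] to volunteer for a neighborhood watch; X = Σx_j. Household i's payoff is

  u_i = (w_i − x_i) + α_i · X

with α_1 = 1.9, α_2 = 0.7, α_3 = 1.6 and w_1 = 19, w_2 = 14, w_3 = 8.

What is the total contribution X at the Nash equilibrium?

27

∂u_i/∂x_i = α_i − 1, so household i contributes w_i if α_i > 1, else 0.
α_i > 1 for i ∈ {1, 3}; NE contributions (19, 0, 8), X = 27.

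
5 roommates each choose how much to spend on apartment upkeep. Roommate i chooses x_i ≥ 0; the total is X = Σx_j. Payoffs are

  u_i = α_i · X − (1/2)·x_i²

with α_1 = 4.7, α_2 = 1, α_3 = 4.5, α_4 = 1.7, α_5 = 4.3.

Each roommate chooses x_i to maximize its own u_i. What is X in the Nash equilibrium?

16.2

Roommate i's FOC: ∂u_i/∂x_i = α_i − x_i = 0, so x_i* = α_i.
NE contributions = (4.7, 1, 4.5, 1.7, 4.3); X = 16.2.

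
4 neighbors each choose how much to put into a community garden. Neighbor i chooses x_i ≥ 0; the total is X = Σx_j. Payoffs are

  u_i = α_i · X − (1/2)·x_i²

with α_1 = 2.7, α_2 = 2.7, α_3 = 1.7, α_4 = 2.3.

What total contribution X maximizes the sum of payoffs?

Planner FOC: ∂(Σu_j)/∂x_i = (Σα_j) − x_i = 0, so x_i^SO = Σα_j = 9.4 for every i; X^SO = 37.6.

37.6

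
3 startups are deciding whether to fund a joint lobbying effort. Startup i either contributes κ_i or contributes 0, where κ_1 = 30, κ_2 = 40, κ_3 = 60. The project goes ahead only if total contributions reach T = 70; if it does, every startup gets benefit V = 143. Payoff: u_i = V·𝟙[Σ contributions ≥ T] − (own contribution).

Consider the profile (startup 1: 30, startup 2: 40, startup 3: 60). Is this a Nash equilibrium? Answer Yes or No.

Total = 130 ≥ 70: provided.
Startup 1 (pledges 30, payoff 113): dropping to 0 → total 100, payoff 143. Profitable deviation.

No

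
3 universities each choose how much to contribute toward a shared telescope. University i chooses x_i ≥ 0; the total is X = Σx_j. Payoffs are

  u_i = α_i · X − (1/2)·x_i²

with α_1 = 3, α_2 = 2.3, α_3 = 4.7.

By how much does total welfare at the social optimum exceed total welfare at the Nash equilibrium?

University i's FOC: ∂u_i/∂x_i = α_i − x_i = 0, so x_i* = α_i.
NE contributions = (3, 2.3, 4.7); X = 10.
W^NE = (Σα)·X − ½Σα_i² = 10² − ½·36.38 = 81.81.
Planner sets x_i = Σα_j = 10 for every i, so X^SO = 3·10 = 30.
W^SO = (Σα)·X^SO − ½·3·(Σα)² = (3/2)·10² = 150.
Deadweight loss = W^SO − W^NE = 68.19.

68.19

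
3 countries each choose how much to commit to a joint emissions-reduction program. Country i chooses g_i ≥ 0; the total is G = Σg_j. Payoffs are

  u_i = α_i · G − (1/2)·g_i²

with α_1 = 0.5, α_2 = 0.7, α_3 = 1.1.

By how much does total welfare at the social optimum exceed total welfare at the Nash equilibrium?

3.62

Country i's FOC: ∂u_i/∂g_i = α_i − g_i = 0, so g_i* = α_i.
NE contributions = (0.5, 0.7, 1.1); G = 2.3.
W^NE = (Σα)·G − ½Σα_i² = 2.3² − ½·1.95 = 4.315.
Planner sets g_i = Σα_j = 2.3 for every i, so G^SO = 3·2.3 = 6.9.
W^SO = (Σα)·G^SO − ½·3·(Σα)² = (3/2)·2.3² = 7.935.
Deadweight loss = W^SO − W^NE = 3.62.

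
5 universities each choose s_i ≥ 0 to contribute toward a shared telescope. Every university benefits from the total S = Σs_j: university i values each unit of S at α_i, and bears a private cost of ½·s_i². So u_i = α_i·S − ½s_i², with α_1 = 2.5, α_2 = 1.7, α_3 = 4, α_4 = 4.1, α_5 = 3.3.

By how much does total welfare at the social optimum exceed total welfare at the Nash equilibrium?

University i's FOC: ∂u_i/∂s_i = α_i − s_i = 0, so s_i* = α_i.
NE contributions = (2.5, 1.7, 4, 4.1, 3.3); S = 15.6.
W^NE = (Σα)·S − ½Σα_i² = 15.6² − ½·52.84 = 216.94.
Planner sets s_i = Σα_j = 15.6 for every i, so S^SO = 5·15.6 = 78.
W^SO = (Σα)·S^SO − ½·5·(Σα)² = (5/2)·15.6² = 608.4.
Deadweight loss = W^SO − W^NE = 391.46.

391.46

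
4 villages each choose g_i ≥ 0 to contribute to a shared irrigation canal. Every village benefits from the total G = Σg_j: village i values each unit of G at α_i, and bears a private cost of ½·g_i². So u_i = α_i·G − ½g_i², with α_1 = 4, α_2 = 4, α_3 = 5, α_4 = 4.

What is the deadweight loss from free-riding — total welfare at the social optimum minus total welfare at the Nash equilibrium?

Village i's FOC: ∂u_i/∂g_i = α_i − g_i = 0, so g_i* = α_i.
NE contributions = (4, 4, 5, 4); G = 17.
W^NE = (Σα)·G − ½Σα_i² = 17² − ½·73 = 252.5.
Planner sets g_i = Σα_j = 17 for every i, so G^SO = 4·17 = 68.
W^SO = (Σα)·G^SO − ½·4·(Σα)² = (4/2)·17² = 578.
Deadweight loss = W^SO − W^NE = 325.5.

325.5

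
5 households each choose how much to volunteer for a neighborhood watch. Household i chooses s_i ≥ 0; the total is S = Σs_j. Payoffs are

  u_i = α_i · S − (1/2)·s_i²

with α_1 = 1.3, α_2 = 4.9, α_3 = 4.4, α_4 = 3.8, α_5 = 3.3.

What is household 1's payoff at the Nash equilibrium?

22.165

Household i's FOC: ∂u_i/∂s_i = α_i − s_i = 0, so s_i* = α_i.
NE contributions = (1.3, 4.9, 4.4, 3.8, 3.3); S = 17.7.
u_1 = α_1·S − ½·(s_1)² = 1.3·17.7 − ½·1.3² = 22.165.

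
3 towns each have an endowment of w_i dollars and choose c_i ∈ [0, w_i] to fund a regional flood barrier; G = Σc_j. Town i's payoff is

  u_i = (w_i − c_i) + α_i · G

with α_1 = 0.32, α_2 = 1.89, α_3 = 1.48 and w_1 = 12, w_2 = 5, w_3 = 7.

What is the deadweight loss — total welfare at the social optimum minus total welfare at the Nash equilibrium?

32.28

∂u_i/∂c_i = α_i − 1, so town i contributes w_i if α_i > 1, else 0.
α_i > 1 for i ∈ {2, 3}; NE contributions (0, 5, 7), G = 12.
W^NE = Σw_i − G^NE + (Σα_i)·G^NE = 24 + 2.69·12 = 56.28.
Planner: ∂(Σu_j)/∂c_i = Σα_j − 1 = 2.69 > 0, so everyone contributes w_i; G^SO = 24, W^SO = 24 + 2.69·24 = 88.56.
Deadweight loss = 32.28.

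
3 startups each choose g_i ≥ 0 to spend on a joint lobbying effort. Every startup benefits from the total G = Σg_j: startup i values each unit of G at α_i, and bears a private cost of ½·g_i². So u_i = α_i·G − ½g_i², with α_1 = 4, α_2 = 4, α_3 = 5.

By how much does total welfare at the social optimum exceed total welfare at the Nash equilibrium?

Startup i's FOC: ∂u_i/∂g_i = α_i − g_i = 0, so g_i* = α_i.
NE contributions = (4, 4, 5); G = 13.
W^NE = (Σα)·G − ½Σα_i² = 13² − ½·57 = 140.5.
Planner sets g_i = Σα_j = 13 for every i, so G^SO = 3·13 = 39.
W^SO = (Σα)·G^SO − ½·3·(Σα)² = (3/2)·13² = 253.5.
Deadweight loss = W^SO − W^NE = 113.

113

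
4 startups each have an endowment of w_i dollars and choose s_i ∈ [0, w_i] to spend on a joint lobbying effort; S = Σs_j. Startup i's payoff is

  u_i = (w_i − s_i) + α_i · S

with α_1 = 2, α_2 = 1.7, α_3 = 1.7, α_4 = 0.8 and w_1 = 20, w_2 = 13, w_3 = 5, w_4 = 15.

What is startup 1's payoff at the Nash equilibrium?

76

∂u_i/∂s_i = α_i − 1, so startup i contributes w_i if α_i > 1, else 0.
α_i > 1 for i ∈ {1, 2, 3}; NE contributions (20, 13, 5, 0), S = 38.
u_1 = (20 − 20) + 2·38 = 76.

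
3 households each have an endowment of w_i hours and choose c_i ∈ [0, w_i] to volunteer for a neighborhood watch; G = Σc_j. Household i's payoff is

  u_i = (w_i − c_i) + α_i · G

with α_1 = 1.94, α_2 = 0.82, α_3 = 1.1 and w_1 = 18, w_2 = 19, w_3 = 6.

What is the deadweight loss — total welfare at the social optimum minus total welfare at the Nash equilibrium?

∂u_i/∂c_i = α_i − 1, so household i contributes w_i if α_i > 1, else 0.
α_i > 1 for i ∈ {1, 3}; NE contributions (18, 0, 6), G = 24.
W^NE = Σw_i − G^NE + (Σα_i)·G^NE = 43 + 2.86·24 = 111.64.
Planner: ∂(Σu_j)/∂c_i = Σα_j − 1 = 2.86 > 0, so everyone contributes w_i; G^SO = 43, W^SO = 43 + 2.86·43 = 165.98.
Deadweight loss = 54.34.

54.34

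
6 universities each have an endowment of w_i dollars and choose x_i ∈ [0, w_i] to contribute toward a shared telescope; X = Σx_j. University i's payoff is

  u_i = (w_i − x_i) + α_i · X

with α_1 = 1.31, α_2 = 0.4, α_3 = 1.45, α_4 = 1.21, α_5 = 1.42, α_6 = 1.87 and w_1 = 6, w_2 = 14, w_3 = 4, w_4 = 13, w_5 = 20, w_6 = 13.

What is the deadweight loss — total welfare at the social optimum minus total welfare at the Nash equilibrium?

∂u_i/∂x_i = α_i − 1, so university i contributes w_i if α_i > 1, else 0.
α_i > 1 for i ∈ {1, 3, 4, 5, 6}; NE contributions (6, 0, 4, 13, 20, 13), X = 56.
W^NE = Σw_i − X^NE + (Σα_i)·X^NE = 70 + 6.66·56 = 442.96.
Planner: ∂(Σu_j)/∂x_i = Σα_j − 1 = 6.66 > 0, so everyone contributes w_i; X^SO = 70, W^SO = 70 + 6.66·70 = 536.2.
Deadweight loss = 93.24.

93.24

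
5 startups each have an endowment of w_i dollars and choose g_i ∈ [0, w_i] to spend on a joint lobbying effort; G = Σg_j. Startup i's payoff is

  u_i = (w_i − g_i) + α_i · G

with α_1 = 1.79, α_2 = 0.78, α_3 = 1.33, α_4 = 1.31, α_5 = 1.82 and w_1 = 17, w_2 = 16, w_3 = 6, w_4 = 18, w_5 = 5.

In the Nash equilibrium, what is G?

∂u_i/∂g_i = α_i − 1, so startup i contributes w_i if α_i > 1, else 0.
α_i > 1 for i ∈ {1, 3, 4, 5}; NE contributions (17, 0, 6, 18, 5), G = 46.

46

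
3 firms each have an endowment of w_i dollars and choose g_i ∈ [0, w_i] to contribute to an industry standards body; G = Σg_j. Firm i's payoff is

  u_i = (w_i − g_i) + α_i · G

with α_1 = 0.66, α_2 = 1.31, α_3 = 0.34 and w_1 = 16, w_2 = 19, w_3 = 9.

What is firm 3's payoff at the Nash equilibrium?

15.46

∂u_i/∂g_i = α_i − 1, so firm i contributes w_i if α_i > 1, else 0.
α_i > 1 for i ∈ {2}; NE contributions (0, 19, 0), G = 19.
u_3 = (9 − 0) + 0.34·19 = 15.46.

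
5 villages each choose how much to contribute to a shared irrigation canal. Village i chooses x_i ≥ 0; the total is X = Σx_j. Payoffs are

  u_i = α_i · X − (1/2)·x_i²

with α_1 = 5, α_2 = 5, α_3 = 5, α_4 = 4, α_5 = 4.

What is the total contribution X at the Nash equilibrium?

23

Village i's FOC: ∂u_i/∂x_i = α_i − x_i = 0, so x_i* = α_i.
NE contributions = (5, 5, 5, 4, 4); X = 23.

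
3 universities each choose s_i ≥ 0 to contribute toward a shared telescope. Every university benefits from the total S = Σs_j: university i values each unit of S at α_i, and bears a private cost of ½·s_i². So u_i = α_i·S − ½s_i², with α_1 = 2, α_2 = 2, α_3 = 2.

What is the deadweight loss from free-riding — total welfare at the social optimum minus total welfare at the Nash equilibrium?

University i's FOC: ∂u_i/∂s_i = α_i − s_i = 0, so s_i* = α_i.
NE contributions = (2, 2, 2); S = 6.
W^NE = (Σα)·S − ½Σα_i² = 6² − ½·12 = 30.
Planner sets s_i = Σα_j = 6 for every i, so S^SO = 3·6 = 18.
W^SO = (Σα)·S^SO − ½·3·(Σα)² = (3/2)·6² = 54.
Deadweight loss = W^SO − W^NE = 24.

24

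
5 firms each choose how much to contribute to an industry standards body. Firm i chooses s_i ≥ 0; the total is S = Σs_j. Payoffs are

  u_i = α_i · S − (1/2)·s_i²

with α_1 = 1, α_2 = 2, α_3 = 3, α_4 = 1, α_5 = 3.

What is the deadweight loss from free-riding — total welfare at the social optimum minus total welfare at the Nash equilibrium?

Firm i's FOC: ∂u_i/∂s_i = α_i − s_i = 0, so s_i* = α_i.
NE contributions = (1, 2, 3, 1, 3); S = 10.
W^NE = (Σα)·S − ½Σα_i² = 10² − ½·24 = 88.
Planner sets s_i = Σα_j = 10 for every i, so S^SO = 5·10 = 50.
W^SO = (Σα)·S^SO − ½·5·(Σα)² = (5/2)·10² = 250.
Deadweight loss = W^SO − W^NE = 162.

162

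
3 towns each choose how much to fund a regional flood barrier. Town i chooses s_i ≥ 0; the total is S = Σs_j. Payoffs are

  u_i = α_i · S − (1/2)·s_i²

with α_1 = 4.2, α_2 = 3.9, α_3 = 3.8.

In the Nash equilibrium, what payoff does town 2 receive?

38.805

Town i's FOC: ∂u_i/∂s_i = α_i − s_i = 0, so s_i* = α_i.
NE contributions = (4.2, 3.9, 3.8); S = 11.9.
u_2 = α_2·S − ½·(s_2)² = 3.9·11.9 − ½·3.9² = 38.805.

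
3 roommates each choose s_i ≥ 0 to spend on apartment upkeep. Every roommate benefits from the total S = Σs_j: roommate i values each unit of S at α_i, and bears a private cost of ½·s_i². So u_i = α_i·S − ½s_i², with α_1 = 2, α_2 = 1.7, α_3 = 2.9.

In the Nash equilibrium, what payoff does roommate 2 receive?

9.775

Roommate i's FOC: ∂u_i/∂s_i = α_i − s_i = 0, so s_i* = α_i.
NE contributions = (2, 1.7, 2.9); S = 6.6.
u_2 = α_2·S − ½·(s_2)² = 1.7·6.6 − ½·1.7² = 9.775.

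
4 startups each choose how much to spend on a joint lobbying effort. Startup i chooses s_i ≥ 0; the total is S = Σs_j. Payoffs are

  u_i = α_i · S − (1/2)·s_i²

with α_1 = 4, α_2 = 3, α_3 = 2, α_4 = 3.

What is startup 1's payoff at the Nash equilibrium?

40

Startup i's FOC: ∂u_i/∂s_i = α_i − s_i = 0, so s_i* = α_i.
NE contributions = (4, 3, 2, 3); S = 12.
u_1 = α_1·S − ½·(s_1)² = 4·12 − ½·4² = 40.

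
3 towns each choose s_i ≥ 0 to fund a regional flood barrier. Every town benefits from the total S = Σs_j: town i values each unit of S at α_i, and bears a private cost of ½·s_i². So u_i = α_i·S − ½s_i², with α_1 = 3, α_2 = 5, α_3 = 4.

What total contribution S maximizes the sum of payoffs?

Planner FOC: ∂(Σu_j)/∂s_i = (Σα_j) − s_i = 0, so s_i^SO = Σα_j = 12 for every i; S^SO = 36.

36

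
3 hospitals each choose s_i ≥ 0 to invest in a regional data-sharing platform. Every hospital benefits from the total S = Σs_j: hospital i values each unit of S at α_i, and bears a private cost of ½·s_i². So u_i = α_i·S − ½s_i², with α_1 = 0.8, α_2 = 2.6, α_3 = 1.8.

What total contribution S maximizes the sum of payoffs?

Planner FOC: ∂(Σu_j)/∂s_i = (Σα_j) − s_i = 0, so s_i^SO = Σα_j = 5.2 for every i; S^SO = 15.6.

15.6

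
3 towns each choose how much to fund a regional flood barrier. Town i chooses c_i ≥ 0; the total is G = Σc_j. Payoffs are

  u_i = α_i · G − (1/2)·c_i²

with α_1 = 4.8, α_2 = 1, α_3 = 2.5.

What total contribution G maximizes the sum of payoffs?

Planner FOC: ∂(Σu_j)/∂c_i = (Σα_j) − c_i = 0, so c_i^SO = Σα_j = 8.3 for every i; G^SO = 24.9.

24.9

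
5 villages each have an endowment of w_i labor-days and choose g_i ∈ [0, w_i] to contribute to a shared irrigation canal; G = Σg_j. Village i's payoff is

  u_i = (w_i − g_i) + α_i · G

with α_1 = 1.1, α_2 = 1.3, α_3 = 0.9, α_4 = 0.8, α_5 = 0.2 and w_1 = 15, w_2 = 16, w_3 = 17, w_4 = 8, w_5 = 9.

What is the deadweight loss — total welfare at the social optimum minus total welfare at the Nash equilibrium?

112.2

∂u_i/∂g_i = α_i − 1, so village i contributes w_i if α_i > 1, else 0.
α_i > 1 for i ∈ {1, 2}; NE contributions (15, 16, 0, 0, 0), G = 31.
W^NE = Σw_i − G^NE + (Σα_i)·G^NE = 65 + 3.3·31 = 167.3.
Planner: ∂(Σu_j)/∂g_i = Σα_j − 1 = 3.3 > 0, so everyone contributes w_i; G^SO = 65, W^SO = 65 + 3.3·65 = 279.5.
Deadweight loss = 112.2.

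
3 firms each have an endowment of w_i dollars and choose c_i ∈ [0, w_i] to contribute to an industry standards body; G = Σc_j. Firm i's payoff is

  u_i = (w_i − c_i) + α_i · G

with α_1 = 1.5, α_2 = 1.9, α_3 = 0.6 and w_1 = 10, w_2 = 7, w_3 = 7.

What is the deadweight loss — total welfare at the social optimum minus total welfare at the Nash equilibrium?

∂u_i/∂c_i = α_i − 1, so firm i contributes w_i if α_i > 1, else 0.
α_i > 1 for i ∈ {1, 2}; NE contributions (10, 7, 0), G = 17.
W^NE = Σw_i − G^NE + (Σα_i)·G^NE = 24 + 3·17 = 75.
Planner: ∂(Σu_j)/∂c_i = Σα_j − 1 = 3 > 0, so everyone contributes w_i; G^SO = 24, W^SO = 24 + 3·24 = 96.
Deadweight loss = 21.

21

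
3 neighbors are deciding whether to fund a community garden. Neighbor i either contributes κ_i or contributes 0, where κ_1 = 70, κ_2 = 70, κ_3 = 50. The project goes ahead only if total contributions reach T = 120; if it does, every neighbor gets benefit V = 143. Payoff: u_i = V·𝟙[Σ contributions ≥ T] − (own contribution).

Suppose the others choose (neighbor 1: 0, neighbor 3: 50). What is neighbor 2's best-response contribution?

70

Others' total = 50. Contributing 70 brings total to 120 ≥ 120: gain V − κ_2 = 73.
Best response: 70.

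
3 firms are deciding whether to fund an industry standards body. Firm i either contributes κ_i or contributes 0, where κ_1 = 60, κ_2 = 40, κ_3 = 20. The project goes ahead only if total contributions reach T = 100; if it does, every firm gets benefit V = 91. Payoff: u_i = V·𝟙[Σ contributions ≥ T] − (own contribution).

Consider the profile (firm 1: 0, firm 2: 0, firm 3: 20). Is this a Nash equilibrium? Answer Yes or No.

Total = 20 < 100: not provided.
Firm 1 (pledges 0, payoff 0): pledging 60 → total 80, payoff -60. No gain.
Firm 2 (pledges 0, payoff 0): pledging 40 → total 60, payoff -40. No gain.
Firm 3 (pledges 20, payoff -20): dropping to 0 → total 0, payoff 0. Profitable deviation.

No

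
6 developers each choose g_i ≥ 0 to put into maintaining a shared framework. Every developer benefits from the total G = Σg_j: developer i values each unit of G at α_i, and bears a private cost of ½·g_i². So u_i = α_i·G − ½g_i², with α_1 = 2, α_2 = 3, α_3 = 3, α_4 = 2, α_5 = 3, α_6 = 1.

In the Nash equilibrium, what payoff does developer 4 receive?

26

Developer i's FOC: ∂u_i/∂g_i = α_i − g_i = 0, so g_i* = α_i.
NE contributions = (2, 3, 3, 2, 3, 1); G = 14.
u_4 = α_4·G − ½·(g_4)² = 2·14 − ½·2² = 26.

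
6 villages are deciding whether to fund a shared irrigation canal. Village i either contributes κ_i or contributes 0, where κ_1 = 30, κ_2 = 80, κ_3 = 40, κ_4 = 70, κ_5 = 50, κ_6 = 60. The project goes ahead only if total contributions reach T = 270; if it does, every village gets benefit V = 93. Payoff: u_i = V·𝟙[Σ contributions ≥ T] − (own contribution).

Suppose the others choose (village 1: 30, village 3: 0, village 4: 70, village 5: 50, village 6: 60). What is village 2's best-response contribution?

80

Others' total = 210. Contributing 80 brings total to 290 ≥ 270: gain V − κ_2 = 13.
Best response: 80.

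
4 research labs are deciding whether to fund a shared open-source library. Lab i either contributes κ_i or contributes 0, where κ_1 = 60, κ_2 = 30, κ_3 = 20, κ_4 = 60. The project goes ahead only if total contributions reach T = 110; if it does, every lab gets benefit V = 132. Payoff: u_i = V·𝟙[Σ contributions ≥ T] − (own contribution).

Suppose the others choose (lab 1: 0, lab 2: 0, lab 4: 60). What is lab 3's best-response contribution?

Others' total = 60. Even contributing 20 gives 80 < 110: no benefit either way.
Best response: 0.

0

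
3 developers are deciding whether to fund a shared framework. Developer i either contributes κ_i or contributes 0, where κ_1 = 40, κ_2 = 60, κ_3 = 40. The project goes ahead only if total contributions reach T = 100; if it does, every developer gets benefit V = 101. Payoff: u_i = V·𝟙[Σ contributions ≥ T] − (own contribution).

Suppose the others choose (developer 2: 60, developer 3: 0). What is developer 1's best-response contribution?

Others' total = 60. Contributing 40 brings total to 100 ≥ 100: gain V − κ_1 = 61.
Best response: 40.

40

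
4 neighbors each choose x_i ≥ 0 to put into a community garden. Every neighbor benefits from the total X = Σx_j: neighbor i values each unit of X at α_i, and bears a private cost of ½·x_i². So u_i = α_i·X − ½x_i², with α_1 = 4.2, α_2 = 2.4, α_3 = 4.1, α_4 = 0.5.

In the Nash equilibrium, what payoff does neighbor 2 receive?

24

Neighbor i's FOC: ∂u_i/∂x_i = α_i − x_i = 0, so x_i* = α_i.
NE contributions = (4.2, 2.4, 4.1, 0.5); X = 11.2.
u_2 = α_2·X − ½·(x_2)² = 2.4·11.2 − ½·2.4² = 24.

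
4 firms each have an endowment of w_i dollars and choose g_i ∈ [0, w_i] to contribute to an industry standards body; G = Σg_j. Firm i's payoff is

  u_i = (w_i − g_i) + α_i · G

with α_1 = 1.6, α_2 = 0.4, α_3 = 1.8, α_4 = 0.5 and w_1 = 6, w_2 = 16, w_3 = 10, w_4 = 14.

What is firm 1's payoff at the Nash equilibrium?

25.6

∂u_i/∂g_i = α_i − 1, so firm i contributes w_i if α_i > 1, else 0.
α_i > 1 for i ∈ {1, 3}; NE contributions (6, 0, 10, 0), G = 16.
u_1 = (6 − 6) + 1.6·16 = 25.6.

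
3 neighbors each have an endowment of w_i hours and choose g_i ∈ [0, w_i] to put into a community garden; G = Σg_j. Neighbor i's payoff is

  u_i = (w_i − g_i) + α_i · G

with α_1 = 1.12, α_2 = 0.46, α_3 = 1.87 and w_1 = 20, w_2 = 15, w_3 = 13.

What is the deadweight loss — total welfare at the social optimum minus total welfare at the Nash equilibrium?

36.75

∂u_i/∂g_i = α_i − 1, so neighbor i contributes w_i if α_i > 1, else 0.
α_i > 1 for i ∈ {1, 3}; NE contributions (20, 0, 13), G = 33.
W^NE = Σw_i − G^NE + (Σα_i)·G^NE = 48 + 2.45·33 = 128.85.
Planner: ∂(Σu_j)/∂g_i = Σα_j − 1 = 2.45 > 0, so everyone contributes w_i; G^SO = 48, W^SO = 48 + 2.45·48 = 165.6.
Deadweight loss = 36.75.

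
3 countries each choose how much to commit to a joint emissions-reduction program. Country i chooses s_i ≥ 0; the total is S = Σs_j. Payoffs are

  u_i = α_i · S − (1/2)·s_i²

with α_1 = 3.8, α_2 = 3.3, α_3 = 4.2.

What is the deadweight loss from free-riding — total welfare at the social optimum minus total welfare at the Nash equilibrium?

85.33

Country i's FOC: ∂u_i/∂s_i = α_i − s_i = 0, so s_i* = α_i.
NE contributions = (3.8, 3.3, 4.2); S = 11.3.
W^NE = (Σα)·S − ½Σα_i² = 11.3² − ½·42.97 = 106.205.
Planner sets s_i = Σα_j = 11.3 for every i, so S^SO = 3·11.3 = 33.9.
W^SO = (Σα)·S^SO − ½·3·(Σα)² = (3/2)·11.3² = 191.535.
Deadweight loss = W^SO − W^NE = 85.33.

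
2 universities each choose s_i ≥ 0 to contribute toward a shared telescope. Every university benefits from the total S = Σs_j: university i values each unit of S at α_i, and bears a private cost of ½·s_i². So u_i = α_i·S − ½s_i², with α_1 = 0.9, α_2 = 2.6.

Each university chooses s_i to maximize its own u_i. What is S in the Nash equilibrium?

University i's FOC: ∂u_i/∂s_i = α_i − s_i = 0, so s_i* = α_i.
NE contributions = (0.9, 2.6); S = 3.5.

3.5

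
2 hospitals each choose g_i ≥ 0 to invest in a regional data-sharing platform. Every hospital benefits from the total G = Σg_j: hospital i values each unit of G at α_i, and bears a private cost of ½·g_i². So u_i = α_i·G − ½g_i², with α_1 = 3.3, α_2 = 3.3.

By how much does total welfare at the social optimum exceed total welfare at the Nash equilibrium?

10.89

Hospital i's FOC: ∂u_i/∂g_i = α_i − g_i = 0, so g_i* = α_i.
NE contributions = (3.3, 3.3); G = 6.6.
W^NE = (Σα)·G − ½Σα_i² = 6.6² − ½·21.78 = 32.67.
Planner sets g_i = Σα_j = 6.6 for every i, so G^SO = 2·6.6 = 13.2.
W^SO = (Σα)·G^SO − ½·2·(Σα)² = (2/2)·6.6² = 43.56.
Deadweight loss = W^SO − W^NE = 10.89.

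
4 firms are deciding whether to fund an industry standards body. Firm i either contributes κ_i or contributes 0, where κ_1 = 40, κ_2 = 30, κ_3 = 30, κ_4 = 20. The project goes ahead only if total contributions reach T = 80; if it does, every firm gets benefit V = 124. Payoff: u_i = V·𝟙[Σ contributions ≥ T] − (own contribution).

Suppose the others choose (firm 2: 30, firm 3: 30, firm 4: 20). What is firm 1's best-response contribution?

0

Others' total = 80 ≥ 80; contributing adds cost 40 for no extra benefit.
Best response: 0.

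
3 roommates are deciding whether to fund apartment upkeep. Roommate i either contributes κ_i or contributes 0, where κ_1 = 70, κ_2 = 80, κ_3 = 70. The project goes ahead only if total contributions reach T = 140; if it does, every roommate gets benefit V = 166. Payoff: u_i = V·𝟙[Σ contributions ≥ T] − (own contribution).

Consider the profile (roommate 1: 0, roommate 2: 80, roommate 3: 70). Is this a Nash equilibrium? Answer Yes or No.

Total = 150 ≥ 140: provided.
Roommate 1 (pledges 0, payoff 166): pledging 70 → total 220, payoff 96. No gain.
Roommate 2 (pledges 80, payoff 86): dropping to 0 → total 70, payoff 0. No gain.
Roommate 3 (pledges 70, payoff 96): dropping to 0 → total 80, payoff 0. No gain.

Yes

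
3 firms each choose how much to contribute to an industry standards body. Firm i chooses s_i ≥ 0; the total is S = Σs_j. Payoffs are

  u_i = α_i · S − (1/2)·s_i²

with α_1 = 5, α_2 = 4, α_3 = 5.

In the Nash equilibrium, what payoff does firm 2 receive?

Firm i's FOC: ∂u_i/∂s_i = α_i − s_i = 0, so s_i* = α_i.
NE contributions = (5, 4, 5); S = 14.
u_2 = α_2·S − ½·(s_2)² = 4·14 − ½·4² = 48.

48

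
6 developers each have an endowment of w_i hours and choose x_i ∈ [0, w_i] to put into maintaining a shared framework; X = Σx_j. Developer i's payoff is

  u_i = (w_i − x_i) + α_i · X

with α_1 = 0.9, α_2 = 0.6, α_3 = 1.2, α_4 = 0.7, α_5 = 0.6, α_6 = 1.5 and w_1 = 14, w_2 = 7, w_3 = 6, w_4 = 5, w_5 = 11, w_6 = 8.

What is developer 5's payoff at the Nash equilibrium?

19.4

∂u_i/∂x_i = α_i − 1, so developer i contributes w_i if α_i > 1, else 0.
α_i > 1 for i ∈ {3, 6}; NE contributions (0, 0, 6, 0, 0, 8), X = 14.
u_5 = (11 − 0) + 0.6·14 = 19.4.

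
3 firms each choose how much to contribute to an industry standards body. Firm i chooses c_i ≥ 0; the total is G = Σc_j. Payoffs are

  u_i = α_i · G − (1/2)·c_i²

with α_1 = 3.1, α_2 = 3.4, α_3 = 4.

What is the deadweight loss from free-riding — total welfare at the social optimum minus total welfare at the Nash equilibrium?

73.71

Firm i's FOC: ∂u_i/∂c_i = α_i − c_i = 0, so c_i* = α_i.
NE contributions = (3.1, 3.4, 4); G = 10.5.
W^NE = (Σα)·G − ½Σα_i² = 10.5² − ½·37.17 = 91.665.
Planner sets c_i = Σα_j = 10.5 for every i, so G^SO = 3·10.5 = 31.5.
W^SO = (Σα)·G^SO − ½·3·(Σα)² = (3/2)·10.5² = 165.375.
Deadweight loss = W^SO − W^NE = 73.71.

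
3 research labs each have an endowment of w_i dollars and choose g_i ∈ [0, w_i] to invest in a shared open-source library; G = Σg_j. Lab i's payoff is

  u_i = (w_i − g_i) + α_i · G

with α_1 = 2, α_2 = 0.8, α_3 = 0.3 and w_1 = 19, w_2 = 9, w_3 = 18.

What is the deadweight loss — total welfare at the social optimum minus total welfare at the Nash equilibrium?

∂u_i/∂g_i = α_i − 1, so lab i contributes w_i if α_i > 1, else 0.
α_i > 1 for i ∈ {1}; NE contributions (19, 0, 0), G = 19.
W^NE = Σw_i − G^NE + (Σα_i)·G^NE = 46 + 2.1·19 = 85.9.
Planner: ∂(Σu_j)/∂g_i = Σα_j − 1 = 2.1 > 0, so everyone contributes w_i; G^SO = 46, W^SO = 46 + 2.1·46 = 142.6.
Deadweight loss = 56.7.

56.7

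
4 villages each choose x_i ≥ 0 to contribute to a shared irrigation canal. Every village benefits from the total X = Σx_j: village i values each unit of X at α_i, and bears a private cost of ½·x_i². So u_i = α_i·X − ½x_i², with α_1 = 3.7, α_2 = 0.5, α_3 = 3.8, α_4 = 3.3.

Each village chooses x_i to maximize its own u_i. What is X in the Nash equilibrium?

Village i's FOC: ∂u_i/∂x_i = α_i − x_i = 0, so x_i* = α_i.
NE contributions = (3.7, 0.5, 3.8, 3.3); X = 11.3.

11.3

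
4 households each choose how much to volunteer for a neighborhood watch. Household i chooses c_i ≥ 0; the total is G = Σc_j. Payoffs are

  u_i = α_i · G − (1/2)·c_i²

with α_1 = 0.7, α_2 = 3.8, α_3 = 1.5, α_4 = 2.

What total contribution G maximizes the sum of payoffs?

32

Planner FOC: ∂(Σu_j)/∂c_i = (Σα_j) − c_i = 0, so c_i^SO = Σα_j = 8 for every i; G^SO = 32.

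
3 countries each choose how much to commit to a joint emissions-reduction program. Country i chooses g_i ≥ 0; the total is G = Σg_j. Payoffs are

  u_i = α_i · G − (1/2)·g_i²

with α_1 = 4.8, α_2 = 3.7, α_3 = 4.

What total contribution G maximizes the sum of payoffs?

Planner FOC: ∂(Σu_j)/∂g_i = (Σα_j) − g_i = 0, so g_i^SO = Σα_j = 12.5 for every i; G^SO = 37.5.

37.5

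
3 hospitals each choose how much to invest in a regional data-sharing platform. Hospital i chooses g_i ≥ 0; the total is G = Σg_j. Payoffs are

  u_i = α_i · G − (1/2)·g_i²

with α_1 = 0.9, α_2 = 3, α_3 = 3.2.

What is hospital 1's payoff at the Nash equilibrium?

Hospital i's FOC: ∂u_i/∂g_i = α_i − g_i = 0, so g_i* = α_i.
NE contributions = (0.9, 3, 3.2); G = 7.1.
u_1 = α_1·G − ½·(g_1)² = 0.9·7.1 − ½·0.9² = 5.985.

5.985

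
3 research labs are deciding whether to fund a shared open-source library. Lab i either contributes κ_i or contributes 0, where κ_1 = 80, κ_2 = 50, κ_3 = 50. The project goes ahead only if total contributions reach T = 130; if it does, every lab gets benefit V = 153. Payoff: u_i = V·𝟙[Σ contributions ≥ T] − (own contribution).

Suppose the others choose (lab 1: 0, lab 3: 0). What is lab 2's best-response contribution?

0

Others' total = 0. Even contributing 50 gives 50 < 130: no benefit either way.
Best response: 0.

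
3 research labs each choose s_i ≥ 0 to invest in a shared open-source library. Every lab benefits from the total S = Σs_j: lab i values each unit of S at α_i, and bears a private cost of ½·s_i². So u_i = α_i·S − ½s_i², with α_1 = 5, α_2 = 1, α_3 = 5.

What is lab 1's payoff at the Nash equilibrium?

Lab i's FOC: ∂u_i/∂s_i = α_i − s_i = 0, so s_i* = α_i.
NE contributions = (5, 1, 5); S = 11.
u_1 = α_1·S − ½·(s_1)² = 5·11 − ½·5² = 42.5.

42.5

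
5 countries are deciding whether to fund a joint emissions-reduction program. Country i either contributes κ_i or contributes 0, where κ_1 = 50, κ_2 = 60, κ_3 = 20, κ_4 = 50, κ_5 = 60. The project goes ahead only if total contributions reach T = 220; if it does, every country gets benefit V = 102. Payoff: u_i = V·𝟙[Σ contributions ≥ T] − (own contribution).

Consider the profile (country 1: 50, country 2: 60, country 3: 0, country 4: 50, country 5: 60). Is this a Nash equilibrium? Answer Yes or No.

Total = 220 ≥ 220: provided.
Country 1 (pledges 50, payoff 52): dropping to 0 → total 170, payoff 0. No gain.
Country 2 (pledges 60, payoff 42): dropping to 0 → total 160, payoff 0. No gain.
Country 3 (pledges 0, payoff 102): pledging 20 → total 240, payoff 82. No gain.
Country 4 (pledges 50, payoff 52): dropping to 0 → total 170, payoff 0. No gain.
Country 5 (pledges 60, payoff 42): dropping to 0 → total 160, payoff 0. No gain.

Yes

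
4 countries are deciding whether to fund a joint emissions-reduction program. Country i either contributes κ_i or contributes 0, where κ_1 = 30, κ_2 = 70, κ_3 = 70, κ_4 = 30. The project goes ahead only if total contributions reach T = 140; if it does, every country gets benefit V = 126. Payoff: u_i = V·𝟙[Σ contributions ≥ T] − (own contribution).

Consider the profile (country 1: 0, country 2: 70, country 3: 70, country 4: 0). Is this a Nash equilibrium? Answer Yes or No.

Total = 140 ≥ 140: provided.
Country 1 (pledges 0, payoff 126): pledging 30 → total 170, payoff 96. No gain.
Country 2 (pledges 70, payoff 56): dropping to 0 → total 70, payoff 0. No gain.
Country 3 (pledges 70, payoff 56): dropping to 0 → total 70, payoff 0. No gain.
Country 4 (pledges 0, payoff 126): pledging 30 → total 170, payoff 96. No gain.

Yes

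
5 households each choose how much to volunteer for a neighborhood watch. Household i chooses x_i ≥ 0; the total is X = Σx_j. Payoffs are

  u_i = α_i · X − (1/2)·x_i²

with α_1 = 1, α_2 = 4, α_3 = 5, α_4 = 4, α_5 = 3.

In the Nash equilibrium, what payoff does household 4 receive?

Household i's FOC: ∂u_i/∂x_i = α_i − x_i = 0, so x_i* = α_i.
NE contributions = (1, 4, 5, 4, 3); X = 17.
u_4 = α_4·X − ½·(x_4)² = 4·17 − ½·4² = 60.

60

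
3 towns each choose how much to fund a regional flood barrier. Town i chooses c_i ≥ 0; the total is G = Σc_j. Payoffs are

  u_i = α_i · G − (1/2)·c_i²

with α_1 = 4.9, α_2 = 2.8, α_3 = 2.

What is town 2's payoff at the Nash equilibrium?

Town i's FOC: ∂u_i/∂c_i = α_i − c_i = 0, so c_i* = α_i.
NE contributions = (4.9, 2.8, 2); G = 9.7.
u_2 = α_2·G − ½·(c_2)² = 2.8·9.7 − ½·2.8² = 23.24.

23.24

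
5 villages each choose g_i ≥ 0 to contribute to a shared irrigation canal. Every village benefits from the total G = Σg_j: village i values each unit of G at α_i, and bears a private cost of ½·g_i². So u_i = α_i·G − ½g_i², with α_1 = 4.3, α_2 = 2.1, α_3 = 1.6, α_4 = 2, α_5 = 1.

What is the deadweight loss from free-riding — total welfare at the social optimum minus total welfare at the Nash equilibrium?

196.73

Village i's FOC: ∂u_i/∂g_i = α_i − g_i = 0, so g_i* = α_i.
NE contributions = (4.3, 2.1, 1.6, 2, 1); G = 11.
W^NE = (Σα)·G − ½Σα_i² = 11² − ½·30.46 = 105.77.
Planner sets g_i = Σα_j = 11 for every i, so G^SO = 5·11 = 55.
W^SO = (Σα)·G^SO − ½·5·(Σα)² = (5/2)·11² = 302.5.
Deadweight loss = W^SO − W^NE = 196.73.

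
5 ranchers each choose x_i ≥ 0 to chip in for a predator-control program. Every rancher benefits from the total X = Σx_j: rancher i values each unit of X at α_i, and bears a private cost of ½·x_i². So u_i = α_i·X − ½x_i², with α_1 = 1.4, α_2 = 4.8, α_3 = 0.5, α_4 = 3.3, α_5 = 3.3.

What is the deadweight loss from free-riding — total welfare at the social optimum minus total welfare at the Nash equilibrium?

Rancher i's FOC: ∂u_i/∂x_i = α_i − x_i = 0, so x_i* = α_i.
NE contributions = (1.4, 4.8, 0.5, 3.3, 3.3); X = 13.3.
W^NE = (Σα)·X − ½Σα_i² = 13.3² − ½·47.03 = 153.375.
Planner sets x_i = Σα_j = 13.3 for every i, so X^SO = 5·13.3 = 66.5.
W^SO = (Σα)·X^SO − ½·5·(Σα)² = (5/2)·13.3² = 442.225.
Deadweight loss = W^SO − W^NE = 288.85.

288.85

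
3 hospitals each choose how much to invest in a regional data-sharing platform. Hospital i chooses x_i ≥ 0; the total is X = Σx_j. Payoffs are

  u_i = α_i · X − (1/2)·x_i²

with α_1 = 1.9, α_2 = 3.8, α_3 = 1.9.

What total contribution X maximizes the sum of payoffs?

22.8

Planner FOC: ∂(Σu_j)/∂x_i = (Σα_j) − x_i = 0, so x_i^SO = Σα_j = 7.6 for every i; X^SO = 22.8.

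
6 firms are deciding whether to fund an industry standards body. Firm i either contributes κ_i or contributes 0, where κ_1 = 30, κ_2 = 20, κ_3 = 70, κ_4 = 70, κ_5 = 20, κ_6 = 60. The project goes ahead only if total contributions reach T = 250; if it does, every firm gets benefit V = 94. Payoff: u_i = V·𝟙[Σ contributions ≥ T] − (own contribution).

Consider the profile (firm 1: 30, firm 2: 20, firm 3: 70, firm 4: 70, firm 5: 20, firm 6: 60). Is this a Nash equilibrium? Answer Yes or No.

Total = 270 ≥ 250: provided.
Firm 1 (pledges 30, payoff 64): dropping to 0 → total 240, payoff 0. No gain.
Firm 2 (pledges 20, payoff 74): dropping to 0 → total 250, payoff 94. Profitable deviation.

No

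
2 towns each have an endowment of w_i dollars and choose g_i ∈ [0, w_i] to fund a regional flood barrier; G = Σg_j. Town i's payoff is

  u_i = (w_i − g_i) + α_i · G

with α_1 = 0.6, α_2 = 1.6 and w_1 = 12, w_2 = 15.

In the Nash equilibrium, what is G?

15

∂u_i/∂g_i = α_i − 1, so town i contributes w_i if α_i > 1, else 0.
α_i > 1 for i ∈ {2}; NE contributions (0, 15), G = 15.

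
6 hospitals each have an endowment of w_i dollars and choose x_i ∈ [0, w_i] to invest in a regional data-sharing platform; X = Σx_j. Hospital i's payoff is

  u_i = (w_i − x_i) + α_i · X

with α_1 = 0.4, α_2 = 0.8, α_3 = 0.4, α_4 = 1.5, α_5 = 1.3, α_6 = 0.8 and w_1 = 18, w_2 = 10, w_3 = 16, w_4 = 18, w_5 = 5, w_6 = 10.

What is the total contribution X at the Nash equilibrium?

∂u_i/∂x_i = α_i − 1, so hospital i contributes w_i if α_i > 1, else 0.
α_i > 1 for i ∈ {4, 5}; NE contributions (0, 0, 0, 18, 5, 0), X = 23.

23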